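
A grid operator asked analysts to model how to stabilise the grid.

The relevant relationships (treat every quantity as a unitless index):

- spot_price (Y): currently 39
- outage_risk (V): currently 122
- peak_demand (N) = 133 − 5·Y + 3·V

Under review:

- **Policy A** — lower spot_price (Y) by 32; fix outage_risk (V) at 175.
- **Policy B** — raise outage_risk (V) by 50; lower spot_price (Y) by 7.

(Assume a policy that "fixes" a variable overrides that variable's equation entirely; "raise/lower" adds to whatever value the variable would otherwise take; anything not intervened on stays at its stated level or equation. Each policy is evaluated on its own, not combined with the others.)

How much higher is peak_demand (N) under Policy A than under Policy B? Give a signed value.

Policy A (Y − 32, V := 175):
  Y = 39 − 32 = 7
  V = 175
  N = 133 − 5·7 + 3·175 = 623
Policy B (V + 50, Y − 7):
  Y = 39 − 7 = 32
  V = 122 + 50 = 172
  N = 133 − 5·32 + 3·172 = 489
N: 623 − 489 = 134

134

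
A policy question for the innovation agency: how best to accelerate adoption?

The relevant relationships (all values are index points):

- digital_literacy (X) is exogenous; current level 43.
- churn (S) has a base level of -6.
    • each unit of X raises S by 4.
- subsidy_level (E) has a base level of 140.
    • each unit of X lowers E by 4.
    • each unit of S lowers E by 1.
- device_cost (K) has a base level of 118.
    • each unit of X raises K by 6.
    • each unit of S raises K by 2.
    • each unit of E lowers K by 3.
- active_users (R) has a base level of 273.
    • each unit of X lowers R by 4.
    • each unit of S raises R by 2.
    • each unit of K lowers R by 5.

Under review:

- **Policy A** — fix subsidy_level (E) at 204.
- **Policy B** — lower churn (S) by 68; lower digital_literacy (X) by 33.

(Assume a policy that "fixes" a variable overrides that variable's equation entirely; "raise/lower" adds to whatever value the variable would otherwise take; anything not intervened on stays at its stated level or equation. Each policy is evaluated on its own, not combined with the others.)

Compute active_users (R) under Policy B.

Policy B (S − 68, X − 33):
  X = 43 − 33 = 10
  S = -6 + 4·10 (−68 from intervention) = -34
  E = 140 − 4·10 − (-34) = 134
  K = 118 + 6·10 + 2·(-34) − 3·134 = -292
  R = 273 − 4·10 + 2·(-34) − 5·(-292) = 1625

1625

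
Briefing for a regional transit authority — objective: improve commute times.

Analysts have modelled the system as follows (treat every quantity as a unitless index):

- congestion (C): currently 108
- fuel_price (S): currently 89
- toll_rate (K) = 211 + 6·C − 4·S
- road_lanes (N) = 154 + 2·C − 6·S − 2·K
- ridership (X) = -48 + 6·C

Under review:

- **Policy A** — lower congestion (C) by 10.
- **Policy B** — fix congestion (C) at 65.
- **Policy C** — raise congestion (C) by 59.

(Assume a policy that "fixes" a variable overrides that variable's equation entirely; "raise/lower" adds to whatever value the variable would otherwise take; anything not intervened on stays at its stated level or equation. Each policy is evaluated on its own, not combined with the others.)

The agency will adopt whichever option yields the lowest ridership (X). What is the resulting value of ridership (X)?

342

Policy A (C − 10):
  C = 108 − 10 = 98
  X = -48 + 6·98 = 540
Policy B (C := 65):
  C = 65
  X = -48 + 6·65 = 342
Policy C (C + 59):
  C = 108 + 59 = 167
  X = -48 + 6·167 = 954
Comparing — Policy A: X=540, Policy B: X=342, Policy C: X=954. Lowest is 342 (Policy B).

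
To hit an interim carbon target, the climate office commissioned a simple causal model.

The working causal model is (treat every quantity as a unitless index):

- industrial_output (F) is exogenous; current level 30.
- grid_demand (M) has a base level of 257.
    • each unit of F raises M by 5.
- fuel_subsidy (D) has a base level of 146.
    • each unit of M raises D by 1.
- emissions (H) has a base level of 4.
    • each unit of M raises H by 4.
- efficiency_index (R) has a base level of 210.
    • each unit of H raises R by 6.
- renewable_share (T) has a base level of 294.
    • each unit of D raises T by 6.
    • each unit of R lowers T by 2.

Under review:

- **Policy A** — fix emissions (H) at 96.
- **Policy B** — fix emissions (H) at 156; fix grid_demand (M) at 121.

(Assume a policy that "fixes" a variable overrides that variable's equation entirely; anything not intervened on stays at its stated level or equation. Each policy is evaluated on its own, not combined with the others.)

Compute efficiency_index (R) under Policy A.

786

Policy A (H := 96):
  F = 30
  M = 257 + 5·30 = 407
  H = 96
  R = 210 + 6·96 = 786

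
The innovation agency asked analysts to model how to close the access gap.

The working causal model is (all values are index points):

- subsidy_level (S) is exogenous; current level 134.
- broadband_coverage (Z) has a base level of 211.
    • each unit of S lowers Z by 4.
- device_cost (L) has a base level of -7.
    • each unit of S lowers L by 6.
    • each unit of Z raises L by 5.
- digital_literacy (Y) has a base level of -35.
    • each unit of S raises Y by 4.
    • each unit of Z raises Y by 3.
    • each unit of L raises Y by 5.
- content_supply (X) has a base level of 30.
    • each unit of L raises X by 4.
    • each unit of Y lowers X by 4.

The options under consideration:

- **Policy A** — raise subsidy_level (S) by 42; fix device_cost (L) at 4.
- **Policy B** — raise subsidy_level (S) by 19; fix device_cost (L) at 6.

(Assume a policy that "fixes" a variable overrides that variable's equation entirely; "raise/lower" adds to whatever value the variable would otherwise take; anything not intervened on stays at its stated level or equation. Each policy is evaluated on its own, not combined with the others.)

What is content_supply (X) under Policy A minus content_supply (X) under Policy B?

Policy A (S + 42, L := 4):
  S = 134 + 42 = 176
  Z = 211 − 4·176 = -493
  L = 4
  Y = -35 + 4·176 + 3·(-493) + 5·4 = -790
  X = 30 + 4·4 − 4·(-790) = 3206
Policy B (S + 19, L := 6):
  S = 134 + 19 = 153
  Z = 211 − 4·153 = -401
  L = 6
  Y = -35 + 4·153 + 3·(-401) + 5·6 = -596
  X = 30 + 4·6 − 4·(-596) = 2438
X: 3206 − 2438 = 768

768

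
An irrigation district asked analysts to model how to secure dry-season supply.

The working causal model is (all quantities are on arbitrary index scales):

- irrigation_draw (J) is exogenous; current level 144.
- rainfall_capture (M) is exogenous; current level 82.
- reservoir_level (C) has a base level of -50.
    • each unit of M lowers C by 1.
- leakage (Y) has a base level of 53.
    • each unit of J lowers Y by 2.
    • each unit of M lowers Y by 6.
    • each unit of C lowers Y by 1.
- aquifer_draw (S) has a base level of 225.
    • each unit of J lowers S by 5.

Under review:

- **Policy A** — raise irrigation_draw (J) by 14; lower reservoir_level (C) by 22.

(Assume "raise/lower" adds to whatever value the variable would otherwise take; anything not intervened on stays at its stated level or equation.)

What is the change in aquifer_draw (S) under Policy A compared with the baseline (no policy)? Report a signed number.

-70

Baseline:
  J = 144
  S = 225 − 5·144 = -495
Policy A (J + 14, C − 22):
  J = 144 + 14 = 158
  S = 225 − 5·158 = -565
Change in S: -565 − (-495) = -70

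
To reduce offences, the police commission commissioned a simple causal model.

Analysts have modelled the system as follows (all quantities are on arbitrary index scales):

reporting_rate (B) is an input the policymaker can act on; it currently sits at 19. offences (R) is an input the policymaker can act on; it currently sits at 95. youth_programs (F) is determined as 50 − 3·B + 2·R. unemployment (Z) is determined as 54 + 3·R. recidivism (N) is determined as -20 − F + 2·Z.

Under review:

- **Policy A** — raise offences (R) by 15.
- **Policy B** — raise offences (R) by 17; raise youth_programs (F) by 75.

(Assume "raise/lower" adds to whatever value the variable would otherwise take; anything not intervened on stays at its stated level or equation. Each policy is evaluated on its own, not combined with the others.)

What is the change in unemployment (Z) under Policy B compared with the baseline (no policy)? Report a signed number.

Baseline:
  R = 95
  Z = 54 + 3·95 = 339
Policy B (R + 17, F + 75):
  R = 95 + 17 = 112
  Z = 54 + 3·112 = 390
Change in Z: 390 − 339 = 51

51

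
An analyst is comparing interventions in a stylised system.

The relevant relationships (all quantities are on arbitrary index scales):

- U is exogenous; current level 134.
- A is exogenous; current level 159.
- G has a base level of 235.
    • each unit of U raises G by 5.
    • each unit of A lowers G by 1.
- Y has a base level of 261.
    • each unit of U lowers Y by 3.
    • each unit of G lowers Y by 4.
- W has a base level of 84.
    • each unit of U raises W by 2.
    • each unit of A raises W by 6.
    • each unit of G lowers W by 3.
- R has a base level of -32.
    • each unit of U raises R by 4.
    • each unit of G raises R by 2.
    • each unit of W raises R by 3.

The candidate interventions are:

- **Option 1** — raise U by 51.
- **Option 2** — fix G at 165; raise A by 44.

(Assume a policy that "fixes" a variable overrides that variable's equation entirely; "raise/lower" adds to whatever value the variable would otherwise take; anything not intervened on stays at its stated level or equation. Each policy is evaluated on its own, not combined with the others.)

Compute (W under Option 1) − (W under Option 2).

Option 1 (U + 51):
  U = 134 + 51 = 185
  A = 159
  G = 235 + 5·185 − 159 = 1001
  W = 84 + 2·185 + 6·159 − 3·1001 = -1595
Option 2 (G := 165, A + 44):
  U = 134
  A = 159 + 44 = 203
  G = 165
  W = 84 + 2·134 + 6·203 − 3·165 = 1075
W: -1595 − 1075 = -2670

-2670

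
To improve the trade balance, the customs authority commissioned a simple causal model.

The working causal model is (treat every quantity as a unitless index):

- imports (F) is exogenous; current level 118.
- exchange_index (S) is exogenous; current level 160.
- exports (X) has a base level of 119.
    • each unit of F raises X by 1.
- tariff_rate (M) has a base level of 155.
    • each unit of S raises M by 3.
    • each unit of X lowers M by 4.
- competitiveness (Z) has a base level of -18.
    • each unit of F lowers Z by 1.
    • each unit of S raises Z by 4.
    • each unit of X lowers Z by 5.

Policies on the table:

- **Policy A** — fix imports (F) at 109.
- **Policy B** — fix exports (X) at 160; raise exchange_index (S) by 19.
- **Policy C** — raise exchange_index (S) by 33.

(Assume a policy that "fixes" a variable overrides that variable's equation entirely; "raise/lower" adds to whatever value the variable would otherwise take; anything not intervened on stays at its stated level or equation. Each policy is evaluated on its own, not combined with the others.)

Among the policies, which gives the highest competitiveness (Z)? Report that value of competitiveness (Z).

-220

Policy A (F := 109):
  F = 109
  S = 160
  X = 119 + 109 = 228
  Z = -18 − 109 + 4·160 − 5·228 = -627
Policy B (X := 160, S + 19):
  F = 118
  S = 160 + 19 = 179
  X = 160
  Z = -18 − 118 + 4·179 − 5·160 = -220
Policy C (S + 33):
  F = 118
  S = 160 + 33 = 193
  X = 119 + 118 = 237
  Z = -18 − 118 + 4·193 − 5·237 = -549
Comparing — Policy A: Z=-627, Policy B: Z=-220, Policy C: Z=-549. Highest is -220 (Policy B).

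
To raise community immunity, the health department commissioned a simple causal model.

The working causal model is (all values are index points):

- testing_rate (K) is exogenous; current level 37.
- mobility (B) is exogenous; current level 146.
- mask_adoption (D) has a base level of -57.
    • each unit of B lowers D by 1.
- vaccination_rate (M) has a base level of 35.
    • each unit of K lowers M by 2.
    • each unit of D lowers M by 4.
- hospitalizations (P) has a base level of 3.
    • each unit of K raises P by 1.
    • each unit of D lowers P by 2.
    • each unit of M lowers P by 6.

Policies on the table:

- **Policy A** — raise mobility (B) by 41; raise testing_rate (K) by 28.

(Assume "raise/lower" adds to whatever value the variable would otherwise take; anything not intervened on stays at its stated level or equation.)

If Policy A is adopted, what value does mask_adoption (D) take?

Policy A (B + 41, K + 28):
  B = 146 + 41 = 187
  D = -57 − 187 = -244

-244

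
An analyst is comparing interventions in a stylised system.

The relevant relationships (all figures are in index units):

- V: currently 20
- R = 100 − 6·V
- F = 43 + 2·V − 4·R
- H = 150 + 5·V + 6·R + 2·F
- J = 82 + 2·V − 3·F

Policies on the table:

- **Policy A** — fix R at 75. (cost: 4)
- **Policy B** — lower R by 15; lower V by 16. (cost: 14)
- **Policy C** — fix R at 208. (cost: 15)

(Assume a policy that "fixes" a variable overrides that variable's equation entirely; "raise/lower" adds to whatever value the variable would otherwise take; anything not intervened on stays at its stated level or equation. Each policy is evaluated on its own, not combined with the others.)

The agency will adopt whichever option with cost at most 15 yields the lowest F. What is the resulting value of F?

-749

Policy A (R := 75):
  V = 20
  R = 75
  F = 43 + 2·20 − 4·75 = -217
Policy B (R − 15, V − 16):
  V = 20 − 16 = 4
  R = 100 − 6·4 (−15 from intervention) = 61
  F = 43 + 2·4 − 4·61 = -193
Policy C (R := 208):
  V = 20
  R = 208
  F = 43 + 2·20 − 4·208 = -749
Comparing — Policy A: F=-217, Policy B: F=-193, Policy C: F=-749. Lowest is -749 (Policy C).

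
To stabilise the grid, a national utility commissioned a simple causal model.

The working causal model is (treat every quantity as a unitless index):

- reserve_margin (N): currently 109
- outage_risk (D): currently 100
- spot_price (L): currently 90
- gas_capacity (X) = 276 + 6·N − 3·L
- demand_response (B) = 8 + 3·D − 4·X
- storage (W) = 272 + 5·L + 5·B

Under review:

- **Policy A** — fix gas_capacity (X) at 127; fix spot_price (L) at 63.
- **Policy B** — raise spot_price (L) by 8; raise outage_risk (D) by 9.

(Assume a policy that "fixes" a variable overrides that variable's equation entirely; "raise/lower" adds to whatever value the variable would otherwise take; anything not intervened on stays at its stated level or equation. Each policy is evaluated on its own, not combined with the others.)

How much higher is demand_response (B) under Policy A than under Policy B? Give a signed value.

2009

Policy A (X := 127, L := 63):
  N = 109
  D = 100
  L = 63
  X = 127
  B = 8 + 3·100 − 4·127 = -200
Policy B (L + 8, D + 9):
  N = 109
  D = 100 + 9 = 109
  L = 90 + 8 = 98
  X = 276 + 6·109 − 3·98 = 636
  B = 8 + 3·109 − 4·636 = -2209
B: -200 − (-2209) = 2009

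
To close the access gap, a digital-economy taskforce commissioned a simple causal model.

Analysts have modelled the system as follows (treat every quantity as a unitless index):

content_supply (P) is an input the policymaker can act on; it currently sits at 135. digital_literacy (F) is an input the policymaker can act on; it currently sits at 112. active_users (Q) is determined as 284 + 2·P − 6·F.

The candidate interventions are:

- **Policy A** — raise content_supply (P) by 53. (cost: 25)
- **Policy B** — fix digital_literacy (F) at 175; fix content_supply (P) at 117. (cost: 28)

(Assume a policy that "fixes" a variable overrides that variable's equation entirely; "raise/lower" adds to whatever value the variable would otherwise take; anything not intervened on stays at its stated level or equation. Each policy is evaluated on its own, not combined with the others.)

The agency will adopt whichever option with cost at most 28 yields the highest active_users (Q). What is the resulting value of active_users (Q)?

-12

Policy A (P + 53):
  P = 135 + 53 = 188
  F = 112
  Q = 284 + 2·188 − 6·112 = -12
Policy B (F := 175, P := 117):
  P = 117
  F = 175
  Q = 284 + 2·117 − 6·175 = -532
Comparing — Policy A: Q=-12, Policy B: Q=-532. Highest is -12 (Policy A).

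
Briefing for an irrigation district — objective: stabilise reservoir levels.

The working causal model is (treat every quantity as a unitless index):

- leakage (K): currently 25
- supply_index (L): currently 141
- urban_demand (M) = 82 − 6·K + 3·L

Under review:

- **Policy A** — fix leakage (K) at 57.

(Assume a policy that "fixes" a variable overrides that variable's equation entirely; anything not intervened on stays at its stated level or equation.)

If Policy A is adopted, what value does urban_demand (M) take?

163

Policy A (K := 57):
  K = 57
  L = 141
  M = 82 − 6·57 + 3·141 = 163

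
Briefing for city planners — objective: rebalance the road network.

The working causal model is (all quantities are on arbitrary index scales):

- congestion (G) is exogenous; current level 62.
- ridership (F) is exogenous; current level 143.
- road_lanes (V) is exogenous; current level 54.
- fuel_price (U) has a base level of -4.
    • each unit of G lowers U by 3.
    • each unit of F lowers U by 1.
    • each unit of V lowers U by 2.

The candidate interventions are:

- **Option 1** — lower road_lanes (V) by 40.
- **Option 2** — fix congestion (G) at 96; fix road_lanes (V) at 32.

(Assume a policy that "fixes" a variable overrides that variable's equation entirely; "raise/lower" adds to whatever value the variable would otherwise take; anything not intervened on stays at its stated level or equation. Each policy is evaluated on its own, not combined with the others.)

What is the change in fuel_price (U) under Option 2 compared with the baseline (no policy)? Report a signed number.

-58

Baseline:
  G = 62
  F = 143
  V = 54
  U = -4 − 3·62 − 143 − 2·54 = -441
Option 2 (G := 96, V := 32):
  G = 96
  F = 143
  V = 32
  U = -4 − 3·96 − 143 − 2·32 = -499
Change in U: -499 − (-441) = -58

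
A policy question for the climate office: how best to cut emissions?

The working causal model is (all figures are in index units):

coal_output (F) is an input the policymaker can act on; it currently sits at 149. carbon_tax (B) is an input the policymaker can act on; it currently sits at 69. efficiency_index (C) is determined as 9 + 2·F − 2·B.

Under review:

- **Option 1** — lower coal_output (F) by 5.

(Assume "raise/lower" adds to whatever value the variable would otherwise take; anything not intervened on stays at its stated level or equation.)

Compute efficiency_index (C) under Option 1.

Option 1 (F − 5):
  F = 149 − 5 = 144
  B = 69
  C = 9 + 2·144 − 2·69 = 159

159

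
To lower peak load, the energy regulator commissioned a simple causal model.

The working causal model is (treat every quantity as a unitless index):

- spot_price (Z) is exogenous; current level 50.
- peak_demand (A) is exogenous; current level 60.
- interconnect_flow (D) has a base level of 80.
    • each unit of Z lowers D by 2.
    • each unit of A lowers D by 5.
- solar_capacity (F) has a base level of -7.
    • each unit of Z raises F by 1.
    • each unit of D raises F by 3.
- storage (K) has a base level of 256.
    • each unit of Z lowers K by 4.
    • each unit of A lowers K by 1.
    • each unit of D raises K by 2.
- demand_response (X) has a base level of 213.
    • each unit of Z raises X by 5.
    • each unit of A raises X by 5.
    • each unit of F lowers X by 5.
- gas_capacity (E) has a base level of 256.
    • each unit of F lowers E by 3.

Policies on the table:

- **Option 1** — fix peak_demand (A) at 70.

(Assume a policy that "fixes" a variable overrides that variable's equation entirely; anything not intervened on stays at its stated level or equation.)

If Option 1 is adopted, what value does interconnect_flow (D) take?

-370

Option 1 (A := 70):
  Z = 50
  A = 70
  D = 80 − 2·50 − 5·70 = -370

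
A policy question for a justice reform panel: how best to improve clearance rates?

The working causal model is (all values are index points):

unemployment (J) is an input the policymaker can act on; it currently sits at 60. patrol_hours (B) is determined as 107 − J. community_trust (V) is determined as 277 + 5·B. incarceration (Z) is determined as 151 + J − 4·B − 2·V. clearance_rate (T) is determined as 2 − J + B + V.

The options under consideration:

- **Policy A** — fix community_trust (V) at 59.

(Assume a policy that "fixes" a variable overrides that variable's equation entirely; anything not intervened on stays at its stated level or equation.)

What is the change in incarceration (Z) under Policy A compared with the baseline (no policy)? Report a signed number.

906

Baseline:
  J = 60
  B = 107 − 60 = 47
  V = 277 + 5·47 = 512
  Z = 151 + 60 − 4·47 − 2·512 = -1001
Policy A (V := 59):
  J = 60
  B = 107 − 60 = 47
  V = 59
  Z = 151 + 60 − 4·47 − 2·59 = -95
Change in Z: -95 − (-1001) = 906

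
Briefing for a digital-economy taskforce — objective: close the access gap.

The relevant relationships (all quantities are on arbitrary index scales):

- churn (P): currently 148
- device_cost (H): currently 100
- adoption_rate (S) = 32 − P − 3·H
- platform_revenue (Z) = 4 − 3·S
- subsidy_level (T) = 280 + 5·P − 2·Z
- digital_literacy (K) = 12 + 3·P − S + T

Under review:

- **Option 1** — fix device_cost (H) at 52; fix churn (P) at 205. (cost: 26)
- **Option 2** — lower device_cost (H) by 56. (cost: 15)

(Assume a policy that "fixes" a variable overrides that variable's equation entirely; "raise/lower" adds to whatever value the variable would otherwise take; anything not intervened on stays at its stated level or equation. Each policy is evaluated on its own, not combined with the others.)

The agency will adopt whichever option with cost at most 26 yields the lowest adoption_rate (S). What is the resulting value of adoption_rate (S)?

-329

Option 1 (H := 52, P := 205):
  P = 205
  H = 52
  S = 32 − 205 − 3·52 = -329
Option 2 (H − 56):
  P = 148
  H = 100 − 56 = 44
  S = 32 − 148 − 3·44 = -248
Comparing — Option 1: S=-329, Option 2: S=-248. Lowest is -329 (Option 1).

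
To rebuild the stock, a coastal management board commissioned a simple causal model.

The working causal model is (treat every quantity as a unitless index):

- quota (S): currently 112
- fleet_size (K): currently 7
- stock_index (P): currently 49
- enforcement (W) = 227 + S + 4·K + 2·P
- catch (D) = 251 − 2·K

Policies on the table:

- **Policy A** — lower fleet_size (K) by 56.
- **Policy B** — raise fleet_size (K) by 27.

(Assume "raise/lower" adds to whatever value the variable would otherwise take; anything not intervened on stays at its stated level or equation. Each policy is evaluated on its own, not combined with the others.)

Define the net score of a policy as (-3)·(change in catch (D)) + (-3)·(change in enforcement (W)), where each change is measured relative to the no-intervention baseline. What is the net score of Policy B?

-162

Baseline:
  S = 112
  K = 7
  P = 49
  W = 227 + 112 + 4·7 + 2·49 = 465
  D = 251 − 2·7 = 237
Policy B (K + 27):
  S = 112
  K = 7 + 27 = 34
  P = 49
  W = 227 + 112 + 4·34 + 2·49 = 573
  D = 251 − 2·34 = 183
ΔD = 183 − 237 = -54; ΔW = 573 − 465 = 108
Score = (-3)·(-54) + (-3)·108 = -162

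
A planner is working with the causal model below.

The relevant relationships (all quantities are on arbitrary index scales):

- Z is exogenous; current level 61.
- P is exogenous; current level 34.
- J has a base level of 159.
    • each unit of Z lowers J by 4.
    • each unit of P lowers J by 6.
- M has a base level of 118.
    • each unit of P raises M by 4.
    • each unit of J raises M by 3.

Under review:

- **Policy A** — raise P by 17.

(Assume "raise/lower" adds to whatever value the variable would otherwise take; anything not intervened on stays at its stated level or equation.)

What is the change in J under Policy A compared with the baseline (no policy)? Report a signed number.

Baseline:
  Z = 61
  P = 34
  J = 159 − 4·61 − 6·34 = -289
Policy A (P + 17):
  Z = 61
  P = 34 + 17 = 51
  J = 159 − 4·61 − 6·51 = -391
Change in J: -391 − (-289) = -102

-102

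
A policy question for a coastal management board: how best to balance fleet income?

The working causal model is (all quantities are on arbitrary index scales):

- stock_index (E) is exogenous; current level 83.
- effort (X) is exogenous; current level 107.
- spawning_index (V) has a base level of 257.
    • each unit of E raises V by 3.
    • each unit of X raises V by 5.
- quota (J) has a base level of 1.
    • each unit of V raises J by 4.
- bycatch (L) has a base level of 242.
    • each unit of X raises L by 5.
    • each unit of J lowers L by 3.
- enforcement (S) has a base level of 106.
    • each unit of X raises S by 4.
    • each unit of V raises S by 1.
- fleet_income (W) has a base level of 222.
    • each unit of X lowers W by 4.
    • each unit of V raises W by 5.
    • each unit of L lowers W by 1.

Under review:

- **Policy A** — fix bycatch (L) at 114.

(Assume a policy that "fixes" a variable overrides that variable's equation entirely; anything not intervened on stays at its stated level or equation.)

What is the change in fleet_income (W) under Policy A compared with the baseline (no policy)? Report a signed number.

Baseline:
  E = 83
  X = 107
  V = 257 + 3·83 + 5·107 = 1041
  J = 1 + 4·1041 = 4165
  L = 242 + 5·107 − 3·4165 = -11718
  W = 222 − 4·107 + 5·1041 − (-11718) = 16717
Policy A (L := 114):
  E = 83
  X = 107
  V = 257 + 3·83 + 5·107 = 1041
  J = 1 + 4·1041 = 4165
  L = 114
  W = 222 − 4·107 + 5·1041 − 114 = 4885
Change in W: 4885 − 16717 = -11832

-11832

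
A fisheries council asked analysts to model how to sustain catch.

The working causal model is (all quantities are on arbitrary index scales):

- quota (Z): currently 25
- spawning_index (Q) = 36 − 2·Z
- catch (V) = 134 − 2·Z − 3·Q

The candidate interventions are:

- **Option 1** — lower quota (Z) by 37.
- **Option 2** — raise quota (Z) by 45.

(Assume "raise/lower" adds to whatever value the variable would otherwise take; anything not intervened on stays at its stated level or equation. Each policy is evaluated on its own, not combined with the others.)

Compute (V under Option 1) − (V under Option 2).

Option 1 (Z − 37):
  Z = 25 − 37 = -12
  Q = 36 − 2·(-12) = 60
  V = 134 − 2·(-12) − 3·60 = -22
Option 2 (Z + 45):
  Z = 25 + 45 = 70
  Q = 36 − 2·70 = -104
  V = 134 − 2·70 − 3·(-104) = 306
V: -22 − 306 = -328

-328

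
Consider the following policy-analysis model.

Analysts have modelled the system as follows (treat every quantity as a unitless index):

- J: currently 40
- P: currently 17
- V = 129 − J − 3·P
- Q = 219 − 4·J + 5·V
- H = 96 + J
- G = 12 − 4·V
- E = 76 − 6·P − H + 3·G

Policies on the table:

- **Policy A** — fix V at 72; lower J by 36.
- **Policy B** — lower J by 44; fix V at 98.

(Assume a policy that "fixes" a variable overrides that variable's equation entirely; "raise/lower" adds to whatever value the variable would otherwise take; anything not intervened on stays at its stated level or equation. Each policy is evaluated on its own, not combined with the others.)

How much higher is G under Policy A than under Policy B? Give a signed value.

104

Policy A (V := 72, J − 36):
  J = 40 − 36 = 4
  P = 17
  V = 72
  G = 12 − 4·72 = -276
Policy B (J − 44, V := 98):
  J = 40 − 44 = -4
  P = 17
  V = 98
  G = 12 − 4·98 = -380
G: -276 − (-380) = 104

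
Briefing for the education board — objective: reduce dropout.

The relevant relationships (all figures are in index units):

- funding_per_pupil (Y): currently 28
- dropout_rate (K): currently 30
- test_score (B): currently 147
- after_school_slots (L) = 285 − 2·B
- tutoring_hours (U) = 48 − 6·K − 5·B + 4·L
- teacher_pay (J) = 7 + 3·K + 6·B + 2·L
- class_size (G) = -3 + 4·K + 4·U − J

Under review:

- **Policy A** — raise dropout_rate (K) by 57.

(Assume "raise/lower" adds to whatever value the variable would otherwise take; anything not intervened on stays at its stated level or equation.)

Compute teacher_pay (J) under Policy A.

1132

Policy A (K + 57):
  K = 30 + 57 = 87
  B = 147
  L = 285 − 2·147 = -9
  J = 7 + 3·87 + 6·147 + 2·(-9) = 1132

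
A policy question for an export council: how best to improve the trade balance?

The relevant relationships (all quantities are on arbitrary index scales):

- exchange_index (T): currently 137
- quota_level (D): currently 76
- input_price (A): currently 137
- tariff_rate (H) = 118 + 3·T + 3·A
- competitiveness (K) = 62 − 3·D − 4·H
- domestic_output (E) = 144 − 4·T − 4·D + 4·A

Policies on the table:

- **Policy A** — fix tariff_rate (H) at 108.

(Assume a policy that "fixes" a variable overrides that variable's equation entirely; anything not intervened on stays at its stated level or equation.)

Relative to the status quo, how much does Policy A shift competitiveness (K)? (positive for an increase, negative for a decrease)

3328

Baseline:
  T = 137
  D = 76
  A = 137
  H = 118 + 3·137 + 3·137 = 940
  K = 62 − 3·76 − 4·940 = -3926
Policy A (H := 108):
  T = 137
  D = 76
  A = 137
  H = 108
  K = 62 − 3·76 − 4·108 = -598
Change in K: -598 − (-3926) = 3328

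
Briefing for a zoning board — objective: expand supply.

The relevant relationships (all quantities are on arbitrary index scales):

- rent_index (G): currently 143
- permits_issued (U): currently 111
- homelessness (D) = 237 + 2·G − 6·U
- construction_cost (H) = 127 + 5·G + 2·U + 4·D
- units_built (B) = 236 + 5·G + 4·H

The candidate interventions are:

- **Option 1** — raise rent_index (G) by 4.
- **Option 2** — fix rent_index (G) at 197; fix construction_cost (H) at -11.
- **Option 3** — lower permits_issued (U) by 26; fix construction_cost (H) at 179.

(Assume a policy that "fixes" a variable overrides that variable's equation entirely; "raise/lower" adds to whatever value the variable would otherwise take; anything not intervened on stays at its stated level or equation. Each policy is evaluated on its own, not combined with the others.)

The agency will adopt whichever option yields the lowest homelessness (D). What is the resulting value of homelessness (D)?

Option 1 (G + 4):
  G = 143 + 4 = 147
  U = 111
  D = 237 + 2·147 − 6·111 = -135
Option 2 (G := 197, H := -11):
  G = 197
  U = 111
  D = 237 + 2·197 − 6·111 = -35
Option 3 (U − 26, H := 179):
  G = 143
  U = 111 − 26 = 85
  D = 237 + 2·143 − 6·85 = 13
Comparing — Option 1: D=-135, Option 2: D=-35, Option 3: D=13. Lowest is -135 (Option 1).

-135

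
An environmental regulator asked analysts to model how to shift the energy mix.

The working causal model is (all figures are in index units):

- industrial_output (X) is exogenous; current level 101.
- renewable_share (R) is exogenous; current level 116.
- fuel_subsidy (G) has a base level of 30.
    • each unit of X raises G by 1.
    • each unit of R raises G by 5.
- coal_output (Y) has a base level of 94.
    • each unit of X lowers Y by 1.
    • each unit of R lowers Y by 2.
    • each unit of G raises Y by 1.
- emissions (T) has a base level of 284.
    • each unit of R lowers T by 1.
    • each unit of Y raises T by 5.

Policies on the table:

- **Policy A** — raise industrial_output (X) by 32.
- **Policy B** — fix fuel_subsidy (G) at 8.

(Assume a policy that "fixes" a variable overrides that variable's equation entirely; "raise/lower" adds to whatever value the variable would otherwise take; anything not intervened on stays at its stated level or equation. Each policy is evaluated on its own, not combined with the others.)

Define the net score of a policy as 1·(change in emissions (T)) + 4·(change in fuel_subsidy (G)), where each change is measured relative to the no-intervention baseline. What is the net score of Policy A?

Baseline:
  X = 101
  R = 116
  G = 30 + 101 + 5·116 = 711
  Y = 94 − 101 − 2·116 + 711 = 472
  T = 284 − 116 + 5·472 = 2528
Policy A (X + 32):
  X = 101 + 32 = 133
  R = 116
  G = 30 + 133 + 5·116 = 743
  Y = 94 − 133 − 2·116 + 743 = 472
  T = 284 − 116 + 5·472 = 2528
ΔT = 2528 − 2528 = 0; ΔG = 743 − 711 = 32
Score = 1·0 + 4·32 = 128

128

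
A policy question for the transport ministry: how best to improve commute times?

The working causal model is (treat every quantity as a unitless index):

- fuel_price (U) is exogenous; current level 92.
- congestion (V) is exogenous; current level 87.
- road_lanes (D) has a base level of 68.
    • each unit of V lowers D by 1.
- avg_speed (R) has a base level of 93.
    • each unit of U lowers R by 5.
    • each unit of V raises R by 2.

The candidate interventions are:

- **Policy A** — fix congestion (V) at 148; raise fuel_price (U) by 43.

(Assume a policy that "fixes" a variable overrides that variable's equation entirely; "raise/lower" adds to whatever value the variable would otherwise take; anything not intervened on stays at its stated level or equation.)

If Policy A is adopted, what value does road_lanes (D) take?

Policy A (V := 148, U + 43):
  V = 148
  D = 68 − 148 = -80

-80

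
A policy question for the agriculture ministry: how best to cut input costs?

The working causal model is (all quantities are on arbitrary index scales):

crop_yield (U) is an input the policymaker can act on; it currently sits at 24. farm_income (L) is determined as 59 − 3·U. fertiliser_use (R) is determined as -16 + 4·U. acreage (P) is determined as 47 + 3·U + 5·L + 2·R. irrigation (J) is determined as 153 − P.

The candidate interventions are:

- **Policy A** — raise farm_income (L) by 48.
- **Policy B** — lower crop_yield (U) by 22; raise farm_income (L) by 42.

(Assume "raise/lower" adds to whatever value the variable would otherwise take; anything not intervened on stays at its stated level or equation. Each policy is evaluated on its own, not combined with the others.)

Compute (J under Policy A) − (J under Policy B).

Policy A (L + 48):
  U = 24
  L = 59 − 3·24 (+48 from intervention) = 35
  R = -16 + 4·24 = 80
  P = 47 + 3·24 + 5·35 + 2·80 = 454
  J = 153 − 454 = -301
Policy B (U − 22, L + 42):
  U = 24 − 22 = 2
  L = 59 − 3·2 (+42 from intervention) = 95
  R = -16 + 4·2 = -8
  P = 47 + 3·2 + 5·95 + 2·(-8) = 512
  J = 153 − 512 = -359
J: -301 − (-359) = 58

58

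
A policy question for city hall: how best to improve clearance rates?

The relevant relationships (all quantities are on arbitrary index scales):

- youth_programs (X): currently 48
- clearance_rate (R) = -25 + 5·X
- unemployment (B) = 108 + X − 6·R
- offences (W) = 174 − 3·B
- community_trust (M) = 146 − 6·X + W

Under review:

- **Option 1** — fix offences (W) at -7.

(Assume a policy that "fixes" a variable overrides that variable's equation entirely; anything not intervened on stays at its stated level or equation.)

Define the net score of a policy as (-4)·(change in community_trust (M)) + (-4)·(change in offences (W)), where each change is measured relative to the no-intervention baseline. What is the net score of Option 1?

28664

Baseline:
  X = 48
  R = -25 + 5·48 = 215
  B = 108 + 48 − 6·215 = -1134
  W = 174 − 3·(-1134) = 3576
  M = 146 − 6·48 + 3576 = 3434
Option 1 (W := -7):
  X = 48
  R = -25 + 5·48 = 215
  B = 108 + 48 − 6·215 = -1134
  W = -7
  M = 146 − 6·48 + (-7) = -149
ΔM = -149 − 3434 = -3583; ΔW = -7 − 3576 = -3583
Score = (-4)·(-3583) + (-4)·(-3583) = 28664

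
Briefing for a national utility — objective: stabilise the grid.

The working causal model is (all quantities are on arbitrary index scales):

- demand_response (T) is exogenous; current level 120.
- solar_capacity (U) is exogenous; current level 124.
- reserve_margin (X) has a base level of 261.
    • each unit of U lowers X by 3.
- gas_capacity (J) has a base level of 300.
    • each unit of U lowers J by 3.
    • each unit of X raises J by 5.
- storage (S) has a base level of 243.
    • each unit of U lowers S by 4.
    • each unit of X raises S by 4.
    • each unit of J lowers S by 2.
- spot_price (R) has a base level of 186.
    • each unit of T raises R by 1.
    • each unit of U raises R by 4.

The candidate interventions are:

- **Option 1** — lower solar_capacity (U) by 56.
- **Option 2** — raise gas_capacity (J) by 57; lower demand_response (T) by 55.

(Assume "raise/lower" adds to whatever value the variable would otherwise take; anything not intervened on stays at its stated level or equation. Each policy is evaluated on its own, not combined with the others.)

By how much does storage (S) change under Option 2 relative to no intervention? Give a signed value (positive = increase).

-114

Baseline:
  U = 124
  X = 261 − 3·124 = -111
  J = 300 − 3·124 + 5·(-111) = -627
  S = 243 − 4·124 + 4·(-111) − 2·(-627) = 557
Option 2 (J + 57, T − 55):
  U = 124
  X = 261 − 3·124 = -111
  J = 300 − 3·124 + 5·(-111) (+57 from intervention) = -570
  S = 243 − 4·124 + 4·(-111) − 2·(-570) = 443
Change in S: 443 − 557 = -114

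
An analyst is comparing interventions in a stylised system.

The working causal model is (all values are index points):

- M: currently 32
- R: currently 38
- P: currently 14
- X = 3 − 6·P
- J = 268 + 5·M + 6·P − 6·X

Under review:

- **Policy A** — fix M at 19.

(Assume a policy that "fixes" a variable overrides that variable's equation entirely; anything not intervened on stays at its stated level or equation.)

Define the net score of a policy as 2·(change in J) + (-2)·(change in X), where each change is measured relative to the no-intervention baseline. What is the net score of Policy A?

-130

Baseline:
  M = 32
  P = 14
  X = 3 − 6·14 = -81
  J = 268 + 5·32 + 6·14 − 6·(-81) = 998
Policy A (M := 19):
  M = 19
  P = 14
  X = 3 − 6·14 = -81
  J = 268 + 5·19 + 6·14 − 6·(-81) = 933
ΔJ = 933 − 998 = -65; ΔX = -81 − (-81) = 0
Score = 2·(-65) + (-2)·0 = -130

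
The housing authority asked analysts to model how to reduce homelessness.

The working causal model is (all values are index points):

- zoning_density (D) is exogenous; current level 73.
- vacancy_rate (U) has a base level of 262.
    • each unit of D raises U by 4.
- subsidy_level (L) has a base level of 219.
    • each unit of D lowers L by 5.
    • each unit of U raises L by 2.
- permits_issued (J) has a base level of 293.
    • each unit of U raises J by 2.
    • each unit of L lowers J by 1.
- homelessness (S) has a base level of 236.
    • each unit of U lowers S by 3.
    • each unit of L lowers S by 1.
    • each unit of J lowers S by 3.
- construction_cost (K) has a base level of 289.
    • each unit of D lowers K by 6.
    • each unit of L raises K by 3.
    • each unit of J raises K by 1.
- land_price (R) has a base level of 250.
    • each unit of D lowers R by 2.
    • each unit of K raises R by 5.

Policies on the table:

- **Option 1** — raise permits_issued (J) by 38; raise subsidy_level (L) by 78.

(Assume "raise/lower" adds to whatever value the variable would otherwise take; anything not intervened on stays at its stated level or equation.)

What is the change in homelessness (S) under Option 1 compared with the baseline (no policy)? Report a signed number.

42

Baseline:
  D = 73
  U = 262 + 4·73 = 554
  L = 219 − 5·73 + 2·554 = 962
  J = 293 + 2·554 − 962 = 439
  S = 236 − 3·554 − 962 − 3·439 = -3705
Option 1 (J + 38, L + 78):
  D = 73
  U = 262 + 4·73 = 554
  L = 219 − 5·73 + 2·554 (+78 from intervention) = 1040
  J = 293 + 2·554 − 1040 (+38 from intervention) = 399
  S = 236 − 3·554 − 1040 − 3·399 = -3663
Change in S: -3663 − (-3705) = 42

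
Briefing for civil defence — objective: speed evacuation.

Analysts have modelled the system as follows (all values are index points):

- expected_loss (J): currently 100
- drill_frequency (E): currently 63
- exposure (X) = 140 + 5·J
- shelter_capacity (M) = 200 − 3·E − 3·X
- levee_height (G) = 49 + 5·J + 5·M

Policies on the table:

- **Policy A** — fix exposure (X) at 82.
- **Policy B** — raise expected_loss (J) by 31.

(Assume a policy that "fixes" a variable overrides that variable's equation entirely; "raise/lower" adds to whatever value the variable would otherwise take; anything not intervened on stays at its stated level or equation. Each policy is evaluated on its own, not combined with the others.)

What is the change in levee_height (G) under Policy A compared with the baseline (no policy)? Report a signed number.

8370

Baseline:
  J = 100
  E = 63
  X = 140 + 5·100 = 640
  M = 200 − 3·63 − 3·640 = -1909
  G = 49 + 5·100 + 5·(-1909) = -8996
Policy A (X := 82):
  J = 100
  E = 63
  X = 82
  M = 200 − 3·63 − 3·82 = -235
  G = 49 + 5·100 + 5·(-235) = -626
Change in G: -626 − (-8996) = 8370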